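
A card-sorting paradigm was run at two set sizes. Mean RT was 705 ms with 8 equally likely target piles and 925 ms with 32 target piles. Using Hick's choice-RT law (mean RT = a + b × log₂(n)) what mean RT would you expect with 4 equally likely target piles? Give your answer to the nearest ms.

595 ms

RT is linear in log₂ n, so two points fix the line:
  b = (925 − 705) / (log₂ 32 − log₂ 8) = 220 / (5 − 3) = 110 ms/bit
  a = 705 − 110 × 3 = 375 ms
Then RT(4) = 375 + 110 × log₂ 4 = 375 + 110 × 2 ≈ 595.000 ms.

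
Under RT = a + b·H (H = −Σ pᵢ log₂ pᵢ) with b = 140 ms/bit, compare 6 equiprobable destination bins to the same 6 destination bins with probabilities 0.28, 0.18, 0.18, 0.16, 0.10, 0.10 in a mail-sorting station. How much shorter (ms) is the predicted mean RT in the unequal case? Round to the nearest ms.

13 ms

The RT saving is b·ΔH. Equiprobable H₀ = log₂(6) = 2.5850 bits; with the given probabilities H = 2.4922 bits.
b·(H₀ − H) = 140 × (2.5850 − 2.4922) = 12.98 ms.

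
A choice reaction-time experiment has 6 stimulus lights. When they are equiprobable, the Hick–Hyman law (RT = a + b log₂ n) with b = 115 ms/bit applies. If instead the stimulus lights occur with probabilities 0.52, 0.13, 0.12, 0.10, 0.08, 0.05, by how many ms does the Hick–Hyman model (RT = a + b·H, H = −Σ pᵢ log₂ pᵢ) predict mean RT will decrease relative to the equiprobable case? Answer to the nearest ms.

The RT saving is b·ΔH. Equiprobable H₀ = log₂(6) = 2.5850 bits; with the given probabilities H = 2.0801 bits.
b·(H₀ − H) = 115 × (2.5850 − 2.0801) = 58.06 ms.

58 ms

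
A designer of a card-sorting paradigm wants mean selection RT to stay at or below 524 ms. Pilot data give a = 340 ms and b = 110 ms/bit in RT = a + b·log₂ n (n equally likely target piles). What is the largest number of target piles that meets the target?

3

110·log₂ n ≤ 524 − 340 = 184, giving log₂ n ≤ 1.6727 and n ≤ 3.188. The largest whole number is 3.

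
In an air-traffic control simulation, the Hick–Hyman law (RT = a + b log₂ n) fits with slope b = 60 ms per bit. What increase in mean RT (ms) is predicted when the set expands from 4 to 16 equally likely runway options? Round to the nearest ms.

120 ms

ΔRT = (a + b log₂ n₂) − (a + b log₂ n₁) = b·(log₂ n₂ − log₂ n₁).
log₂(16) − log₂(4) = log₂(16/4) = log₂(4) = 2.
ΔRT = 60 × 2.0000 = 120.000 ms.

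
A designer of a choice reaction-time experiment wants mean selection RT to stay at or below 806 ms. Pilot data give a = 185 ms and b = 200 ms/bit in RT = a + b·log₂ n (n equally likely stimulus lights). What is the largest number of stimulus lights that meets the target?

200·log₂ n ≤ 806 − 185 = 621, giving log₂ n ≤ 3.1050 and n ≤ 8.604. The largest whole number is 8.

8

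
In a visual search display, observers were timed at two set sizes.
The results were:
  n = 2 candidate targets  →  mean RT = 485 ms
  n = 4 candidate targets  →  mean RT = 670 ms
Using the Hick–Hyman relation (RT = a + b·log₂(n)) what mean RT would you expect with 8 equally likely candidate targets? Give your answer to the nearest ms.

Solve the two-equation system in a and b:
  b = (670 − 485) / (log₂ 4 − log₂ 2) = 185 / (2 − 1) = 185 ms/bit
  a = 485 − 185 × 1 = 300 ms
Then RT(8) = 300 + 185 × log₂ 8 = 300 + 185 × 3 ≈ 855.000 ms.

855 ms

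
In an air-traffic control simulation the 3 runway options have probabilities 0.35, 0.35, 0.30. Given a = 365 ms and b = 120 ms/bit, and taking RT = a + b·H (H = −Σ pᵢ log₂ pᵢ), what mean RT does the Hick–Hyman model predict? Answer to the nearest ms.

Entropy contributions −pᵢ log₂ pᵢ: 0.5301, 0.5301, 0.5211; sum H = 1.5813 bits.
RT = a + bH = 365 + 120·1.5813 = 554.75 ms.

555 ms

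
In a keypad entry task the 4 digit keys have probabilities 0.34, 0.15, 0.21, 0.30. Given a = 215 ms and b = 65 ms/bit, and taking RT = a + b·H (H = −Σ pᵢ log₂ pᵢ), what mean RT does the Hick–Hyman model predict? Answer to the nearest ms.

H = 0.34·log₂(1/0.34) + 0.15·log₂(1/0.15) + 0.21·log₂(1/0.21) + 0.30·log₂(1/0.30) = 1.9336 bits.
RT = 215 + 65 × 1.9336 = 340.69 ms.

341 ms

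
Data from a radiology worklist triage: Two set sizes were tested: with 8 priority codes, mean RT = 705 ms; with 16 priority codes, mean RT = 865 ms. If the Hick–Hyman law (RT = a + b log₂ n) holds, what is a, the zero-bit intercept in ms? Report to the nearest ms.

Slope: b = (865 − 705) / (log₂ 16 − log₂ 8) = 160/1.0000 = 160 ms/bit.
a = RT₁ − b·log₂ n₁ = 705 − 160 × 3 = 225.000 ms.

225 ms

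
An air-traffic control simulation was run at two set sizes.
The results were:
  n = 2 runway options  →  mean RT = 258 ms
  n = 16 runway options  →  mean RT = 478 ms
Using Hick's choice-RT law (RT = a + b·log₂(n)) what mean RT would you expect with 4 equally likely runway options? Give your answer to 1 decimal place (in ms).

Solve the two-equation system in a and b:
  b = (478 − 258) / (log₂ 16 − log₂ 2) = 220 / (4 − 1) = 73.333 ms/bit
  a = 258 − 73.333 × 1 = 184.667 ms
Then RT(4) = 184.667 + 73.333 × log₂ 4 = 184.667 + 73.333 × 2 ≈ 331.333 ms.

331.3 ms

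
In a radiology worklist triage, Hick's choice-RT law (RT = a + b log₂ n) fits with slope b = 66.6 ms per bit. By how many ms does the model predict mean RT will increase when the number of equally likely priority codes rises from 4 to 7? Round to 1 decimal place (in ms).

ΔRT = (a + b log₂ n₂) − (a + b log₂ n₁) = b·(log₂ n₂ − log₂ n₁).
log₂(7) − log₂(4) = 2.8074 − 2 = 0.8074.
ΔRT = 66.6 × 0.8074 = 53.770 ms.

53.8 ms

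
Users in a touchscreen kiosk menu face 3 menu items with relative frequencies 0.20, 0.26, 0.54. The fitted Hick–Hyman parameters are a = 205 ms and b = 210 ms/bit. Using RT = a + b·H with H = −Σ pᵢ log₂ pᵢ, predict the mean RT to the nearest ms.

Entropy contributions −pᵢ log₂ pᵢ: 0.4644, 0.5053, 0.4800; sum H = 1.4497 bits.
RT = a + bH = 205 + 210·1.4497 = 509.44 ms.

509 ms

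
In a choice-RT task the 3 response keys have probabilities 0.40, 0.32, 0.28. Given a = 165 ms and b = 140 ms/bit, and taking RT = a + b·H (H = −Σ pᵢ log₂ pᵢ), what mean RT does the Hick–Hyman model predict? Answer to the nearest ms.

385 ms

Entropy contributions −pᵢ log₂ pᵢ: 0.5288, 0.5260, 0.5142; sum H = 1.5690 bits.
RT = a + bH = 165 + 140·1.5690 = 384.66 ms.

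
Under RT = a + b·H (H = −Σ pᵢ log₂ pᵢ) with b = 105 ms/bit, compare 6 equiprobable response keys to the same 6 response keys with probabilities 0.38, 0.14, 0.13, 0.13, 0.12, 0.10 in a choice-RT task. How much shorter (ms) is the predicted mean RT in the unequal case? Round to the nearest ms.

20 ms

The RT saving is b·ΔH. Equiprobable H₀ = log₂(6) = 2.5850 bits; with the given probabilities H = 2.3921 bits.
b·(H₀ − H) = 105 × (2.5850 − 2.3921) = 20.25 ms.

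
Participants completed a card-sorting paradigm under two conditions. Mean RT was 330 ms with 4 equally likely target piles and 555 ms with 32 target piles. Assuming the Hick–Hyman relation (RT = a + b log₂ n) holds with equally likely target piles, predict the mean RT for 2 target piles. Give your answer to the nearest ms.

Fit slope and intercept:
  b = (555 − 330) / (log₂ 32 − log₂ 4) = 225 / (5 − 2) = 75 ms/bit
  a = 330 − 75 × 2 = 180 ms
Then RT(2) = 180 + 75 × log₂ 2 = 180 + 75 × 1 ≈ 255.000 ms.

255 ms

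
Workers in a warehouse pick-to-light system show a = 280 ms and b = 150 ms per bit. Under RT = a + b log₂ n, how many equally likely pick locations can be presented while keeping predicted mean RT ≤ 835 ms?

Information budget: (835 − 280)/150 = 3.7000 bits, so n ≤ 2^3.7000 = 12.996 → at most 12.

12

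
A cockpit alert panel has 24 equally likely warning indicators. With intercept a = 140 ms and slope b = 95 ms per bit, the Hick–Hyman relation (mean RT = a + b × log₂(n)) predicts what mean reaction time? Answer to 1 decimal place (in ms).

575.6 ms

log₂(24) = 4.5850 bits, so RT = 140 + 95 × 4.5850 ≈ 575.571 ms.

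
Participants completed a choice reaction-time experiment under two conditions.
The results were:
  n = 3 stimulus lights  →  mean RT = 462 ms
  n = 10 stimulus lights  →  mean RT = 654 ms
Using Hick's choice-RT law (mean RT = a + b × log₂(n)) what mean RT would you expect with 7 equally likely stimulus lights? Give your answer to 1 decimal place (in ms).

597.1 ms

Solve the two-equation system in a and b:
  b = (654 − 462) / (log₂ 10 − log₂ 3) = 192 / (3.3219 − 1.5850) = 110.538 ms/bit
  a = 462 − 110.538 × 1.5850 = 286.802 ms
Then RT(7) = 286.802 + 110.538 × log₂ 7 = 286.802 + 110.538 × 2.8074 ≈ 597.120 ms.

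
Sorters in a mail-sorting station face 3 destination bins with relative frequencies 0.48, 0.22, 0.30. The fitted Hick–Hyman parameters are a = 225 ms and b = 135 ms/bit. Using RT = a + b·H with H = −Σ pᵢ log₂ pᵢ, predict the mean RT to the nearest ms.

429 ms

Entropy contributions −pᵢ log₂ pᵢ: 0.5083, 0.4806, 0.5211; sum H = 1.5099 bits.
RT = a + bH = 225 + 135·1.5099 = 428.84 ms.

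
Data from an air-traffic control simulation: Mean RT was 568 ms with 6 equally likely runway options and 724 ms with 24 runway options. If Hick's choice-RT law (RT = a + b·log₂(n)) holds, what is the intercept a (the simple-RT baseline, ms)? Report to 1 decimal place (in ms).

366.4 ms

Slope: b = (724 − 568) / (log₂ 24 − log₂ 6) = 156/2.0000 = 78.000 ms/bit.
a = RT₁ − b·log₂ n₁ = 568 − 78.000 × 2.5850 = 366.373 ms.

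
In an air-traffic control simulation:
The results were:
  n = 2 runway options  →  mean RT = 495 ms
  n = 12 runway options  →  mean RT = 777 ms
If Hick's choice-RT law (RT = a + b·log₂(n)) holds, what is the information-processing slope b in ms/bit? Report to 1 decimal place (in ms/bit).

b = (RT₂ − RT₁)/(log₂ n₂ − log₂ n₁) = (777 − 495)/(3.5850 − 1) = 109.092 ms/bit.

109.1 ms/bit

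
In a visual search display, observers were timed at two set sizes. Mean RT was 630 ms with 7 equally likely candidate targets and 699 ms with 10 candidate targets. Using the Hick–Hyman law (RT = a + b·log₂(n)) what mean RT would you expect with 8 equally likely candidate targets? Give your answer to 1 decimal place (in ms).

655.8 ms

Solve the two-equation system in a and b:
  b = (699 − 630) / (log₂ 10 − log₂ 7) = 69 / (3.3219 − 2.8074) = 134.092 ms/bit
  a = 630 − 134.092 × 2.8074 = 253.557 ms
Then RT(8) = 253.557 + 134.092 × log₂ 8 = 253.557 + 134.092 × 3 ≈ 655.832 ms.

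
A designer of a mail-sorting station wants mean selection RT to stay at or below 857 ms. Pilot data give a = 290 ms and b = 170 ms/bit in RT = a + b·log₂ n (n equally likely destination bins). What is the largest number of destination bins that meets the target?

Set 290 + 170·log₂ n ≤ 857 → log₂ n ≤ (857 − 290)/170 = 3.3353.
So n ≤ 2^3.3353 = 10.093; the largest integer n is 10.

10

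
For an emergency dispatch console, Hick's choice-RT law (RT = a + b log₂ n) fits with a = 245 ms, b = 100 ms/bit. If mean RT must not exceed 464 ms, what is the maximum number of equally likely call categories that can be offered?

100·log₂ n ≤ 464 − 245 = 219, giving log₂ n ≤ 2.1900 and n ≤ 4.563. The largest whole number is 4.

4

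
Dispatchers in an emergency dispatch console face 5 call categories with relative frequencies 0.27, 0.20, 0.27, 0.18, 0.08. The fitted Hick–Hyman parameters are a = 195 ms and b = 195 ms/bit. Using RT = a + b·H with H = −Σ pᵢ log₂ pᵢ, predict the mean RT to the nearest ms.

628 ms

H = 0.27·log₂(1/0.27) + 0.20·log₂(1/0.20) + 0.27·log₂(1/0.27) + 0.18·log₂(1/0.18) + 0.08·log₂(1/0.08) = 2.2212 bits.
RT = 195 + 195 × 2.2212 = 628.14 ms.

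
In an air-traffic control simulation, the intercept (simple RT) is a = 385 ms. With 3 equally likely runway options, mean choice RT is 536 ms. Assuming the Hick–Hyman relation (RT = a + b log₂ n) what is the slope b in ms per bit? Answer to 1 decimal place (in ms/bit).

95.3 ms/bit

b = (536 − 385) / log₂(3) = 151 / 1.5850 = 95.270 ms/bit.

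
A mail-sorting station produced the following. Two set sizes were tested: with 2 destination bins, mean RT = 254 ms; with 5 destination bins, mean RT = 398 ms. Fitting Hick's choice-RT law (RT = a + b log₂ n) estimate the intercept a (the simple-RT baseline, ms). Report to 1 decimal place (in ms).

145.1 ms

Slope: b = (398 − 254) / (log₂ 5 − log₂ 2) = 144/1.3219 = 108.932 ms/bit.
a = RT₁ − b·log₂ n₁ = 254 − 108.932 × 1 = 145.068 ms.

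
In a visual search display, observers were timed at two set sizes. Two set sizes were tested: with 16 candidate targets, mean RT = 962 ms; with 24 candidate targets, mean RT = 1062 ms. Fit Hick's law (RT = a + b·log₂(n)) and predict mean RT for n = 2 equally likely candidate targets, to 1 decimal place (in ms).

RT is linear in log₂ n, so two points fix the line:
  b = (1062 − 962) / (log₂ 24 − log₂ 16) = 100 / (4.5850 − 4) = 170.951 ms/bit
  a = 962 − 170.951 × 4 = 278.195 ms
Then RT(2) = 278.195 + 170.951 × log₂ 2 = 278.195 + 170.951 × 1 ≈ 449.147 ms.

449.1 ms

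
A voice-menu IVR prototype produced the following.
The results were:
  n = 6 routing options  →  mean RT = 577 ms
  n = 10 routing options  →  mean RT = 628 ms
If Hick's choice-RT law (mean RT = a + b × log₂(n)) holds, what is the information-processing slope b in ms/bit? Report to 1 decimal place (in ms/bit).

Slope: b = (628 − 577) / (log₂ 10 − log₂ 6) = 51/0.7370 = 69.203 ms/bit.

69.2 ms/bit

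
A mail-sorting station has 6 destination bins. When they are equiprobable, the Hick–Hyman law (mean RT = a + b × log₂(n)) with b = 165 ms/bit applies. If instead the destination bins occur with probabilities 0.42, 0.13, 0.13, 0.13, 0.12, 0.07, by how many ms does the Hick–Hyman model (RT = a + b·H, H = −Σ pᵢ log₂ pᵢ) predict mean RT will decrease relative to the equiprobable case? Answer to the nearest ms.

46 ms

Equiprobable entropy H₀ = log₂ 6 = 2.5850 bits.
Skewed entropy H = −Σ pᵢ log₂ pᵢ = 2.3092 bits.
ΔRT = b·(H₀ − H) = 165 × 0.2758 = 45.50 ms.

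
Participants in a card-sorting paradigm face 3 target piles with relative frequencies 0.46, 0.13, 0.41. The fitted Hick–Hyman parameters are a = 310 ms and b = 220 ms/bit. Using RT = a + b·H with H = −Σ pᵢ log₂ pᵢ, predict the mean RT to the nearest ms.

H = 0.46·log₂(1/0.46) + 0.13·log₂(1/0.13) + 0.41·log₂(1/0.41) = 1.4254 bits.
RT = 310 + 220 × 1.4254 = 623.58 ms.

624 ms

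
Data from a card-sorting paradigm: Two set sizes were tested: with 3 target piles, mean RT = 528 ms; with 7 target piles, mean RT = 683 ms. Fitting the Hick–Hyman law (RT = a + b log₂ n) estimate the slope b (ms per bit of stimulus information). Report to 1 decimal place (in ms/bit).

b = (RT₂ − RT₁)/(log₂ n₂ − log₂ n₁) = (683 − 528)/(2.8074 − 1.5850) = 126.801 ms/bit.

126.8 ms/bit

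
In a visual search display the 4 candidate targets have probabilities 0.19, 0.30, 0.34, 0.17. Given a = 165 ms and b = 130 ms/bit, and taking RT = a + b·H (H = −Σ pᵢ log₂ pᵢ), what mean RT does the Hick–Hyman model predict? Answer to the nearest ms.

417 ms

H = 0.19·log₂(1/0.19) + 0.30·log₂(1/0.30) + 0.34·log₂(1/0.34) + 0.17·log₂(1/0.17) = 1.9401 bits.
RT = 165 + 130 × 1.9401 = 417.21 ms.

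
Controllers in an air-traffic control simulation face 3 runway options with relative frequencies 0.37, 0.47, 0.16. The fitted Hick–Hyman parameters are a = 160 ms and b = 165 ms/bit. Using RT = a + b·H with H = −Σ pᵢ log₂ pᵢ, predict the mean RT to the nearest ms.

H = 0.37·log₂(1/0.37) + 0.47·log₂(1/0.47) + 0.16·log₂(1/0.16) = 1.4657 bits.
RT = 160 + 165 × 1.4657 = 401.84 ms.

402 ms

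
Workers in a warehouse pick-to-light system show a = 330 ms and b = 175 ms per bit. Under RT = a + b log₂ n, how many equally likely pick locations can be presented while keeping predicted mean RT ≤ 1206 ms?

175·log₂ n ≤ 1206 − 330 = 876, giving log₂ n ≤ 5.0057 and n ≤ 32.127. The largest whole number is 32.

32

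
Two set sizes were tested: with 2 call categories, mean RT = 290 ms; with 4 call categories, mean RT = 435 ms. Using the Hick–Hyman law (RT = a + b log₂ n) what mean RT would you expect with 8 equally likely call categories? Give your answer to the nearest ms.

RT is linear in log₂ n, so two points fix the line:
  b = (435 − 290) / (log₂ 4 − log₂ 2) = 145 / (2 − 1) = 145 ms/bit
  a = 290 − 145 × 1 = 145 ms
Then RT(8) = 145 + 145 × log₂ 8 = 145 + 145 × 3 ≈ 580.000 ms.

580 ms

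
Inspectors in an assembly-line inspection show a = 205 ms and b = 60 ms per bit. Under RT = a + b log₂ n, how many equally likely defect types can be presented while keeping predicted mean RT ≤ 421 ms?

60·log₂ n ≤ 421 − 205 = 216, giving log₂ n ≤ 3.6000 and n ≤ 12.126. The largest whole number is 12.

12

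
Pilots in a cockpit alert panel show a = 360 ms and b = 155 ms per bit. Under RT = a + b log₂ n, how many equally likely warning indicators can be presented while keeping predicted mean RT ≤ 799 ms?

7

155·log₂ n ≤ 799 − 360 = 439, giving log₂ n ≤ 2.8323 and n ≤ 7.122. The largest whole number is 7.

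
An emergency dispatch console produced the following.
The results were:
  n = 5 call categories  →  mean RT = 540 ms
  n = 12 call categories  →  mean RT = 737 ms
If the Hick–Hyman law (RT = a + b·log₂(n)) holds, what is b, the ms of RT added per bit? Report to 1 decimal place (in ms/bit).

Slope: b = (737 − 540) / (log₂ 12 − log₂ 5) = 197/1.2630 = 155.974 ms/bit.

156.0 ms/bit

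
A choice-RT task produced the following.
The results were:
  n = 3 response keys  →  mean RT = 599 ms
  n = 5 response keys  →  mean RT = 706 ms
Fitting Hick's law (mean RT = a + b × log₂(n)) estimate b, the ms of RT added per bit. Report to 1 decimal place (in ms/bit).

Slope: b = (706 − 599) / (log₂ 5 − log₂ 3) = 107/0.7370 = 145.190 ms/bit.

145.2 ms/bit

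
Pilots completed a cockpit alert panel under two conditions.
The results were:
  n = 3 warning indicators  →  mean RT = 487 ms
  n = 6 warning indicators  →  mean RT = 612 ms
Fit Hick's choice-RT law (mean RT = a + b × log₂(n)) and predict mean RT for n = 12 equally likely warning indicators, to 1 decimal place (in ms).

737.0 ms

Solve the two-equation system in a and b:
  b = (612 − 487) / (log₂ 6 − log₂ 3) = 125 / (2.5850 − 1.5850) = 125.000 ms/bit
  a = 487 − 125.000 × 1.5850 = 288.880 ms
Then RT(12) = 288.880 + 125.000 × log₂ 12 = 288.880 + 125.000 × 3.5850 ≈ 737.000 ms.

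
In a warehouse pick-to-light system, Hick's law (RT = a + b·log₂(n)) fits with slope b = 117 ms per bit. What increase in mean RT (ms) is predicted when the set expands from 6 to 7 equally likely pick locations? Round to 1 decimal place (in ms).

26.0 ms

The intercept a cancels: ΔRT = b·(log₂ n₂ − log₂ n₁) = b·log₂(n₂/n₁).
log₂(7) − log₂(6) = 2.8074 − 2.5850 = 0.2224.
ΔRT = 117 × 0.2224 = 26.020 ms.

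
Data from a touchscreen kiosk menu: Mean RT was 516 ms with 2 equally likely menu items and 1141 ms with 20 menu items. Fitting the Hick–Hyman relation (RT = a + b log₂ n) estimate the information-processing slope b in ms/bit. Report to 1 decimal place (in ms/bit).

188.1 ms/bit

b = (RT₂ − RT₁)/(log₂ n₂ − log₂ n₁) = (1141 − 516)/(4.3219 − 1) = 188.144 ms/bit.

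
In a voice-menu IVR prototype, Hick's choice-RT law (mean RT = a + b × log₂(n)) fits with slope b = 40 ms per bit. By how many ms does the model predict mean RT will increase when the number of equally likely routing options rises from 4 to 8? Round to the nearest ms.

The intercept a cancels: ΔRT = b·(log₂ n₂ − log₂ n₁) = b·log₂(n₂/n₁).
log₂(8) − log₂(4) = log₂(8/4) = log₂(2) = 1.
ΔRT = 40 × 1.0000 = 40.000 ms.

40 ms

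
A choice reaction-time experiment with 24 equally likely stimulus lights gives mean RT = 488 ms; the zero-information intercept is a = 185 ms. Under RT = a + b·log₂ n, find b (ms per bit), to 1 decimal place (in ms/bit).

b = (488 − 185) / log₂(24) = 303 / 4.5850 = 66.086 ms/bit.

66.1 ms/bit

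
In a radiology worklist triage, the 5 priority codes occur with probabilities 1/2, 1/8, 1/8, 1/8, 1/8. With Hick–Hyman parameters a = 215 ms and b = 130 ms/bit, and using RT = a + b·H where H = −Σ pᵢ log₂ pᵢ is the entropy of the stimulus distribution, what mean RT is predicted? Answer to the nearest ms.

475 ms

H = −Σ pᵢ log₂ pᵢ = 0.5·1 + 0.125·3 + 0.125·3 + 0.125·3 + 0.125·3 = 2.000 bits.
RT = 215 + 130 × 2.000 = 475.00 ms.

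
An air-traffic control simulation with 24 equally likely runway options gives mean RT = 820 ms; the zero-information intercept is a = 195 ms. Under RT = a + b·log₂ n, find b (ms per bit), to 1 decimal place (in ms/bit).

24 alternatives carry log₂ 24 = 4.5850 bits; the choice cost is 820 − 195 = 625 ms, so b = 625/4.5850 = 136.315 ms/bit.

136.3 ms/bit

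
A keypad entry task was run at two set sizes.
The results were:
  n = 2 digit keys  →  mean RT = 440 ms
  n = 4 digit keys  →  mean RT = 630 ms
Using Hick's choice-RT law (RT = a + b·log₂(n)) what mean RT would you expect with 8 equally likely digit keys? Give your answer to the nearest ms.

820 ms

With log₂ n on the abscissa the relation is linear; from the two conditions:
  b = (630 − 440) / (log₂ 4 − log₂ 2) = 190 / (2 − 1) = 190 ms/bit
  a = 440 − 190 × 1 = 250 ms
Then RT(8) = 250 + 190 × log₂ 8 = 250 + 190 × 3 ≈ 820.000 ms.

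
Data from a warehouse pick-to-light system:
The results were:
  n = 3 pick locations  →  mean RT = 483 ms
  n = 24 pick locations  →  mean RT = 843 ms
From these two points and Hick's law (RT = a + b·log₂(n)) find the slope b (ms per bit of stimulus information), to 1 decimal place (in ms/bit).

Slope: b = (843 − 483) / (log₂ 24 − log₂ 3) = 360/3.0000 = 120.000 ms/bit.

120.0 ms/bit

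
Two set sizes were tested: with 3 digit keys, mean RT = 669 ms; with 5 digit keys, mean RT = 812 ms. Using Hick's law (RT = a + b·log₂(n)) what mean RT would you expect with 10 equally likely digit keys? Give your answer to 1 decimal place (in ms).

Fit slope and intercept:
  b = (812 − 669) / (log₂ 5 − log₂ 3) = 143 / (2.3219 − 1.5850) = 194.039 ms/bit
  a = 669 − 194.039 × 1.5850 = 361.456 ms
Then RT(10) = 361.456 + 194.039 × log₂ 10 = 361.456 + 194.039 × 3.3219 ≈ 1006.039 ms.

1006.0 ms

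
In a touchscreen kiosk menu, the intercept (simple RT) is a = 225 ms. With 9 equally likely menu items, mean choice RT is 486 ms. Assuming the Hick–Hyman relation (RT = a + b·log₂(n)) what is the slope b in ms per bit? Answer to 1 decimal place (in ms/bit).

82.3 ms/bit

log₂(9) = 3.1699 bits.
b = (RT − a)/log₂ n = (486 − 225) / 3.1699 = 82.336 ms/bit.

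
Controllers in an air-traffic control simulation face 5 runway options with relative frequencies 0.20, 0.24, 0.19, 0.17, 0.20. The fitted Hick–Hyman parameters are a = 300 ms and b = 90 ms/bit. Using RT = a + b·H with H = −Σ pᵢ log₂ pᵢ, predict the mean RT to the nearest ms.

508 ms

Entropy contributions −pᵢ log₂ pᵢ: 0.4644, 0.4941, 0.4552, 0.4346, 0.4644; sum H = 2.3127 bits.
RT = a + bH = 300 + 90·2.3127 = 508.14 ms.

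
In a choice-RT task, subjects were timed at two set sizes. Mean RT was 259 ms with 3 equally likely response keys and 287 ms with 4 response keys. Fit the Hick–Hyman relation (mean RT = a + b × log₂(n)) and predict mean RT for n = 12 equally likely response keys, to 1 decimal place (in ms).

Fit slope and intercept:
  b = (287 − 259) / (log₂ 4 − log₂ 3) = 28 / (2 − 1.5850) = 67.464 ms/bit
  a = 259 − 67.464 × 1.5850 = 152.072 ms
Then RT(12) = 152.072 + 67.464 × log₂ 12 = 152.072 + 67.464 × 3.5850 ≈ 393.928 ms.

393.9 ms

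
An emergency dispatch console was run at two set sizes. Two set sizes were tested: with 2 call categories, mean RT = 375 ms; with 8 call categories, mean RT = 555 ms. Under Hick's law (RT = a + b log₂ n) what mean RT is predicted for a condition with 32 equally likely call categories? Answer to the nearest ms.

RT is linear in log₂ n, so two points fix the line:
  b = (555 − 375) / (log₂ 8 − log₂ 2) = 180 / (3 − 1) = 90 ms/bit
  a = 375 − 90 × 1 = 285 ms
Then RT(32) = 285 + 90 × log₂ 32 = 285 + 90 × 5 ≈ 735.000 ms.

735 ms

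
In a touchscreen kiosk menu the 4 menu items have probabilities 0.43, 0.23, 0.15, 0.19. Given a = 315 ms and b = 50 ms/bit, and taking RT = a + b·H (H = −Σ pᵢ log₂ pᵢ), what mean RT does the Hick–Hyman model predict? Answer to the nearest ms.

409 ms

H = 0.43·log₂(1/0.43) + 0.23·log₂(1/0.23) + 0.15·log₂(1/0.15) + 0.19·log₂(1/0.19) = 1.8770 bits.
RT = 315 + 50 × 1.8770 = 408.85 ms.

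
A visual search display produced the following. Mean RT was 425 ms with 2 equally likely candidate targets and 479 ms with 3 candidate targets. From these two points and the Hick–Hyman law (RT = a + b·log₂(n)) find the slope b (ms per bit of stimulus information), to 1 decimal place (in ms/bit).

92.3 ms/bit

b = (RT₂ − RT₁)/(log₂ n₂ − log₂ n₁) = (479 − 425)/(1.5850 − 1) = 92.314 ms/bit.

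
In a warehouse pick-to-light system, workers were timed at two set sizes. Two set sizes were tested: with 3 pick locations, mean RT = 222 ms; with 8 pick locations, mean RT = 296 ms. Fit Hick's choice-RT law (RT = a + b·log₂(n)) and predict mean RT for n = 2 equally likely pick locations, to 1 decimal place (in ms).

191.4 ms

RT is linear in log₂ n, so two points fix the line:
  b = (296 − 222) / (log₂ 8 − log₂ 3) = 74 / (3 − 1.5850) = 52.295 ms/bit
  a = 222 − 52.295 × 1.5850 = 139.114 ms
Then RT(2) = 139.114 + 52.295 × log₂ 2 = 139.114 + 52.295 × 1 ≈ 191.409 ms.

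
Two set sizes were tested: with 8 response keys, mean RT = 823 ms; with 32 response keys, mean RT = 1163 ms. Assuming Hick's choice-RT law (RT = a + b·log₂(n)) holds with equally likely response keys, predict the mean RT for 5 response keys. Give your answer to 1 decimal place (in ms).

707.7 ms

Fit slope and intercept:
  b = (1163 − 823) / (log₂ 32 − log₂ 8) = 340 / (5 − 3) = 170.000 ms/bit
  a = 823 − 170.000 × 3 = 313.000 ms
Then RT(5) = 313.000 + 170.000 × log₂ 5 = 313.000 + 170.000 × 2.3219 ≈ 707.728 ms.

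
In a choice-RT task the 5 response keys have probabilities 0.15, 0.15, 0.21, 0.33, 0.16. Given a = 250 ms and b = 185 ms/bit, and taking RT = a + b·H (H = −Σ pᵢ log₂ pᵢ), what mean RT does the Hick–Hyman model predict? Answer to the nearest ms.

Entropy contributions −pᵢ log₂ pᵢ: 0.4105, 0.4105, 0.4728, 0.5278, 0.4230; sum H = 2.2448 bits.
RT = a + bH = 250 + 185·2.2448 = 665.28 ms.

665 ms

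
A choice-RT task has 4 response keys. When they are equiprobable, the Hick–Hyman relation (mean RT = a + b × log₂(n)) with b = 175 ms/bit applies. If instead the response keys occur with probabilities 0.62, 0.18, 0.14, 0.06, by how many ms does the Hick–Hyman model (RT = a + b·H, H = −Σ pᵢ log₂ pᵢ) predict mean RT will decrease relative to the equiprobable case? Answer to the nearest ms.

85 ms

Equiprobable entropy H₀ = log₂ 4 = 2.0000 bits.
Skewed entropy H = −Σ pᵢ log₂ pᵢ = 1.5135 bits.
ΔRT = b·(H₀ − H) = 175 × 0.4865 = 85.13 ms.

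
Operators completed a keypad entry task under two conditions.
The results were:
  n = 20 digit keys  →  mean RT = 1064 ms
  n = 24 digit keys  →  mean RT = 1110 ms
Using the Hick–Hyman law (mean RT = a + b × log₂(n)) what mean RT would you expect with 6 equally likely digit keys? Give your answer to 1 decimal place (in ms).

760.2 ms

Fit slope and intercept:
  b = (1110 − 1064) / (log₂ 24 − log₂ 20) = 46 / (4.5850 − 4.3219) = 174.882 ms/bit
  a = 1064 − 174.882 × 4.3219 = 308.172 ms
Then RT(6) = 308.172 + 174.882 × log₂ 6 = 308.172 + 174.882 × 2.5850 ≈ 760.236 ms.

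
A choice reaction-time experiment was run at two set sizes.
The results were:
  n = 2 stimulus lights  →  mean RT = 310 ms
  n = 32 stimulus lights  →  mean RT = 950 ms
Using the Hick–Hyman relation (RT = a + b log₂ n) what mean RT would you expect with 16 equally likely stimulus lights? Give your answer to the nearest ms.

790 ms

With log₂ n on the abscissa the relation is linear; from the two conditions:
  b = (950 − 310) / (log₂ 32 − log₂ 2) = 640 / (5 − 1) = 160 ms/bit
  a = 310 − 160 × 1 = 150 ms
Then RT(16) = 150 + 160 × log₂ 16 = 150 + 160 × 4 ≈ 790.000 ms.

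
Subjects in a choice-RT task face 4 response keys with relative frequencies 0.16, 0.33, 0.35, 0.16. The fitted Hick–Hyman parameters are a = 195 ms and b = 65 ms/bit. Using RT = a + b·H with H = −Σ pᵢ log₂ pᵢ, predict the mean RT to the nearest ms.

H = 0.16·log₂(1/0.16) + 0.33·log₂(1/0.33) + 0.35·log₂(1/0.35) + 0.16·log₂(1/0.16) = 1.9040 bits.
RT = 195 + 65 × 1.9040 = 318.76 ms.

319 ms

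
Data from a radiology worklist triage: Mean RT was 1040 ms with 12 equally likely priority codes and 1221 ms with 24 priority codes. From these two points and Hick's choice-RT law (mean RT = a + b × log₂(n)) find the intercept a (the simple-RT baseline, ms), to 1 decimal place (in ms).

Slope: b = (1221 − 1040) / (log₂ 24 − log₂ 12) = 181/1.0000 = 181.000 ms/bit.
a = RT₁ − b·log₂ n₁ = 1040 − 181.000 × 3.5850 = 391.122 ms.

391.1 ms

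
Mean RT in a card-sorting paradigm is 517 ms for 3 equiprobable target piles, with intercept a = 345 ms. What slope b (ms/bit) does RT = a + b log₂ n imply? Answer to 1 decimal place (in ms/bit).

108.5 ms/bit

3 alternatives carry log₂ 3 = 1.5850 bits; the choice cost is 517 − 345 = 172 ms, so b = 172/1.5850 = 108.520 ms/bit.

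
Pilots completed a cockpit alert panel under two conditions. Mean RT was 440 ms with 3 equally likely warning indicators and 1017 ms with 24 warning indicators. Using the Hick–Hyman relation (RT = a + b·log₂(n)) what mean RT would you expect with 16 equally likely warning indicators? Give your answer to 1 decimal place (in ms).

RT is linear in log₂ n, so two points fix the line:
  b = (1017 − 440) / (log₂ 24 − log₂ 3) = 577 / (4.5850 − 1.5850) = 192.333 ms/bit
  a = 440 − 192.333 × 1.5850 = 135.159 ms
Then RT(16) = 135.159 + 192.333 × log₂ 16 = 135.159 + 192.333 × 4 ≈ 904.492 ms.

904.5 ms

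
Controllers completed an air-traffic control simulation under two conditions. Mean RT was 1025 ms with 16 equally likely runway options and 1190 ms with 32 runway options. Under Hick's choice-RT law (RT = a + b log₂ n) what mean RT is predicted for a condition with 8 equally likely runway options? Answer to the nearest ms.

860 ms

Solve the two-equation system in a and b:
  b = (1190 − 1025) / (log₂ 32 − log₂ 16) = 165 / (5 − 4) = 165 ms/bit
  a = 1025 − 165 × 4 = 365 ms
Then RT(8) = 365 + 165 × log₂ 8 = 365 + 165 × 3 ≈ 860.000 ms.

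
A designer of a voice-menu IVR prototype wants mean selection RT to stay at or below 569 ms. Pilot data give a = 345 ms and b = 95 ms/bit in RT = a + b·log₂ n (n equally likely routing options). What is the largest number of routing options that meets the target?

95·log₂ n ≤ 569 − 345 = 224, giving log₂ n ≤ 2.3579 and n ≤ 5.126. The largest whole number is 5.

5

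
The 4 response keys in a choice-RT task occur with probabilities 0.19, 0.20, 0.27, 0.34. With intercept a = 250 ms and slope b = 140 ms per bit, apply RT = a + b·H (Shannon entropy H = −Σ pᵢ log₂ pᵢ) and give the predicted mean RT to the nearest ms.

524 ms

Entropy contributions −pᵢ log₂ pᵢ: 0.4552, 0.4644, 0.5100, 0.5292; sum H = 1.9588 bits.
RT = a + bH = 250 + 140·1.9588 = 524.23 ms.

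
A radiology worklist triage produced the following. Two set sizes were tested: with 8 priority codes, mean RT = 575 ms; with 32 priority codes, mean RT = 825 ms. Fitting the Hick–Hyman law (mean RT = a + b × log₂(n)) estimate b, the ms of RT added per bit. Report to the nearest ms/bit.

b = (RT₂ − RT₁)/(log₂ n₂ − log₂ n₁) = (825 − 575)/(5 − 3) = 125 ms/bit.

125 ms/bit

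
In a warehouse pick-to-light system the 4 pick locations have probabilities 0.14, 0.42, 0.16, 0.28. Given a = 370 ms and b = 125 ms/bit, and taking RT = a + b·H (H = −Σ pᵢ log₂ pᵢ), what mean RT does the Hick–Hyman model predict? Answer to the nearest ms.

H = 0.14·log₂(1/0.14) + 0.42·log₂(1/0.42) + 0.16·log₂(1/0.16) + 0.28·log₂(1/0.28) = 1.8600 bits.
RT = 370 + 125 × 1.8600 = 602.50 ms.

602 ms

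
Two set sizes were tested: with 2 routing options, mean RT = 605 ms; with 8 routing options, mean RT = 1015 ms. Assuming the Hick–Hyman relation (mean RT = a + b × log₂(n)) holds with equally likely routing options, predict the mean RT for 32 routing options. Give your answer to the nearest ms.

Fit slope and intercept:
  b = (1015 − 605) / (log₂ 8 − log₂ 2) = 410 / (3 − 1) = 205 ms/bit
  a = 605 − 205 × 1 = 400 ms
Then RT(32) = 400 + 205 × log₂ 32 = 400 + 205 × 5 ≈ 1425.000 ms.

1425 ms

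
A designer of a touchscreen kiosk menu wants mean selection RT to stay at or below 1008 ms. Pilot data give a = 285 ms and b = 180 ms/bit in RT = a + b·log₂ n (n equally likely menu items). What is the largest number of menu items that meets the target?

16

180·log₂ n ≤ 1008 − 285 = 723, giving log₂ n ≤ 4.0167 and n ≤ 16.186. The largest whole number is 16.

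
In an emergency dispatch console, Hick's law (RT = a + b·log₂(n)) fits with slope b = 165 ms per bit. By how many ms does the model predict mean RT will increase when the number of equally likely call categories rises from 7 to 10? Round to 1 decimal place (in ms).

The intercept a cancels: ΔRT = b·(log₂ n₂ − log₂ n₁) = b·log₂(n₂/n₁).
log₂(10) − log₂(7) = 3.3219 − 2.8074 = 0.5146.
ΔRT = 165 × 0.5146 = 84.905 ms.

84.9 ms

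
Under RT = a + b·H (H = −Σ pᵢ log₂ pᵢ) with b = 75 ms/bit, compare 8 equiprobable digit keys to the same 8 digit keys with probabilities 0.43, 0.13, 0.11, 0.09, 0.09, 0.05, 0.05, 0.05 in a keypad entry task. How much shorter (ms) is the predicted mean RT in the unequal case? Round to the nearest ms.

Equiprobable entropy H₀ = log₂ 8 = 3.0000 bits.
Skewed entropy H = −Σ pᵢ log₂ pᵢ = 2.5301 bits.
ΔRT = b·(H₀ − H) = 75 × 0.4699 = 35.24 ms.

35 ms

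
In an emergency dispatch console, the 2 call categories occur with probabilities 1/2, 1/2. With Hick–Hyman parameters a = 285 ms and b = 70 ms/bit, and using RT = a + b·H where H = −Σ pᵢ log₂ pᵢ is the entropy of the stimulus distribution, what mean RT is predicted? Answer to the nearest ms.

Each term −pᵢ log₂ pᵢ: 0.5·1 + 0.5·1; summed, H = 1.000 bits.
Mean RT = a + bH = 285 + 70·1.000 = 355.00 ms.

355 ms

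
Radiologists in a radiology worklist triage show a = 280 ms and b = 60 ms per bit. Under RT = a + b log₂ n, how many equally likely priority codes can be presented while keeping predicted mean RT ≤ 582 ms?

60·log₂ n ≤ 582 − 280 = 302, giving log₂ n ≤ 5.0333 and n ≤ 32.748. The largest whole number is 32.

32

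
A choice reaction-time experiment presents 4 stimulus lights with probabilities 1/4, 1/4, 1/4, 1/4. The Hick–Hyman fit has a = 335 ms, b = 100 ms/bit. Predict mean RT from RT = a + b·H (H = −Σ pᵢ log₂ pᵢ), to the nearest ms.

535 ms

Each term −pᵢ log₂ pᵢ: 0.25·2 + 0.25·2 + 0.25·2 + 0.25·2; summed, H = 2.000 bits.
Mean RT = a + bH = 335 + 100·2.000 = 535.00 ms.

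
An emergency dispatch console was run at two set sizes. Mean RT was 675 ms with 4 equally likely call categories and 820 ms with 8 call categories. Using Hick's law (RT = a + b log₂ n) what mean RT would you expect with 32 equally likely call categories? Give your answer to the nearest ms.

1110 ms

With log₂ n on the abscissa the relation is linear; from the two conditions:
  b = (820 − 675) / (log₂ 8 − log₂ 4) = 145 / (3 − 2) = 145 ms/bit
  a = 675 − 145 × 2 = 385 ms
Then RT(32) = 385 + 145 × log₂ 32 = 385 + 145 × 5 ≈ 1110.000 ms.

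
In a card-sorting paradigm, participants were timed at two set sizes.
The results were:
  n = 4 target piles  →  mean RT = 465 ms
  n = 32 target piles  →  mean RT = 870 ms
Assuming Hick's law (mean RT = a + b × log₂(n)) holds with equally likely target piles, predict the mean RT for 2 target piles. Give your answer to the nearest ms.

RT is linear in log₂ n, so two points fix the line:
  b = (870 − 465) / (log₂ 32 − log₂ 4) = 405 / (5 − 2) = 135 ms/bit
  a = 465 − 135 × 2 = 195 ms
Then RT(2) = 195 + 135 × log₂ 2 = 195 + 135 × 1 ≈ 330.000 ms.

330 ms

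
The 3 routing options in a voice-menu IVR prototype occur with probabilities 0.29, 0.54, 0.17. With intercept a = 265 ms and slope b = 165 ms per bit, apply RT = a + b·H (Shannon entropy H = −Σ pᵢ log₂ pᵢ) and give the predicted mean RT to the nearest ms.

501 ms

Entropy contributions −pᵢ log₂ pᵢ: 0.5179, 0.4800, 0.4346; sum H = 1.4325 bits.
RT = a + bH = 265 + 165·1.4325 = 501.37 ms.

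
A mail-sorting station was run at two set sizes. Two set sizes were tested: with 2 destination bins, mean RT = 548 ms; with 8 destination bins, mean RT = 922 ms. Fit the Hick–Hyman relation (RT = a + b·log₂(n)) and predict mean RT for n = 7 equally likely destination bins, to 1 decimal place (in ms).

Solve the two-equation system in a and b:
  b = (922 − 548) / (log₂ 8 − log₂ 2) = 374 / (3 − 1) = 187.000 ms/bit
  a = 548 − 187.000 × 1 = 361.000 ms
Then RT(7) = 361.000 + 187.000 × log₂ 7 = 361.000 + 187.000 × 2.8074 ≈ 885.975 ms.

886.0 ms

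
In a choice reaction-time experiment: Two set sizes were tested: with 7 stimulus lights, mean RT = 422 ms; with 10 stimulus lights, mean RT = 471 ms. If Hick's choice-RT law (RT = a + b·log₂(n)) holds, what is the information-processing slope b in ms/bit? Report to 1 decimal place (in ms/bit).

95.2 ms/bit

The slope on a log₂ axis is (471 − 422) / (3.3219 − 2.8074) = 95.225 ms/bit.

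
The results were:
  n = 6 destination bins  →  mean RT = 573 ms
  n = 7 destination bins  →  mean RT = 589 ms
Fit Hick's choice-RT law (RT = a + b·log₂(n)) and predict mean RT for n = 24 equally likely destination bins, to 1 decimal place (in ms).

716.9 ms

RT is linear in log₂ n, so two points fix the line:
  b = (589 − 573) / (log₂ 7 − log₂ 6) = 16 / (2.8074 − 2.5850) = 71.945 ms/bit
  a = 573 − 71.945 × 2.5850 = 387.025 ms
Then RT(24) = 387.025 + 71.945 × log₂ 24 = 387.025 + 71.945 × 4.5850 ≈ 716.890 ms.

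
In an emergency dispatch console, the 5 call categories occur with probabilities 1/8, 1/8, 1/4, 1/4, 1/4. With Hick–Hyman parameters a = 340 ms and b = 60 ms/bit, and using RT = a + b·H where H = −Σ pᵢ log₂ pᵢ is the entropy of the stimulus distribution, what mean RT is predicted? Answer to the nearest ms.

475 ms

Each term −pᵢ log₂ pᵢ: 0.125·3 + 0.125·3 + 0.25·2 + 0.25·2 + 0.25·2; summed, H = 2.250 bits.
Mean RT = a + bH = 340 + 60·2.250 = 475.00 ms.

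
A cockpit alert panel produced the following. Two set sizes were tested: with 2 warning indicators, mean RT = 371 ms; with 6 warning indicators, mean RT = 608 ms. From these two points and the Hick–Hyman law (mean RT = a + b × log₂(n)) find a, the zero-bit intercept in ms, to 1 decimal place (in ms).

Slope: b = (608 − 371) / (log₂ 6 − log₂ 2) = 237/1.5850 = 149.530 ms/bit.
Intercept: a = 371 − 149.530·log₂(2) = 221.470 ms.

221.5 ms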